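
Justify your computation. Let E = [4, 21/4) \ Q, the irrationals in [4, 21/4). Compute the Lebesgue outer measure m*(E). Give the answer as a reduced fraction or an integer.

The interval I = [4, 21/4) has m(I) = 21/4 - 4 = 5/4 (endpoints are measure-zero, so open/closed/half-open agree). Write I = (I cap Q) u (I \ Q). The rationals in I are countable, so m*(I cap Q) = 0 (cover each rational by intervals whose total length is arbitrarily small). By countable subadditivity m*(I) <= m*(I cap Q) + m*(I \ Q), hence m*(I \ Q) >= m(I) = 5/4. The reverse inequality m*(I \ Q) <= m*(I) = 5/4 is trivial since (I \ Q) is a subset of I. Therefore m*(I \ Q) = 5/4.

5/4


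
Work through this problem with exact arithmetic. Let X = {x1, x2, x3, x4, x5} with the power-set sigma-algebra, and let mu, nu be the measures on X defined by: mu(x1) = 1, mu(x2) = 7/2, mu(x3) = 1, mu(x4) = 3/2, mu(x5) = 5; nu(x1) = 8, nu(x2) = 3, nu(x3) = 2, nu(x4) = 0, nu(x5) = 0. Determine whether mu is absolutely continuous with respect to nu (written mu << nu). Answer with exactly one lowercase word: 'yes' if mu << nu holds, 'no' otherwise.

mu << nu means: every nu-null measurable set is also mu-null; equivalently, for every atom x, if nu({x}) = 0 then mu({x}) = 0.
Checking each atom:
  x1: nu = 8 > 0 -> no constraint.
  x2: nu = 3 > 0 -> no constraint.
  x3: nu = 2 > 0 -> no constraint.
  x4: nu = 0, mu = 3/2 > 0 -> violates mu << nu.
  x5: nu = 0, mu = 5 > 0 -> violates mu << nu.
The atom(s) x4, x5 violate the condition (nu = 0 but mu > 0). Therefore mu is NOT absolutely continuous w.r.t. nu.

no


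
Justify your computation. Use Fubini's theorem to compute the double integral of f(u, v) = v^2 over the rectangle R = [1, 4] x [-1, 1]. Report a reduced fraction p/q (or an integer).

f(u, v) is a tensor product of a function of u and a function of v, and both factors are bounded continuous (hence Lebesgue integrable) on the rectangle, so Fubini's theorem applies:
  integral_R f d(m x m) = (integral_a1^b1 1 du) * (integral_a2^b2 v^2 dv).
Inner integral in u: integral_{1}^{4} 1 du = (4^1 - 1^1)/1
  = 3.
Inner integral in v: integral_{-1}^{1} v^2 dv = (1^3 - (-1)^3)/3
  = 2/3.
Product: (3) * (2/3) = 2.

2


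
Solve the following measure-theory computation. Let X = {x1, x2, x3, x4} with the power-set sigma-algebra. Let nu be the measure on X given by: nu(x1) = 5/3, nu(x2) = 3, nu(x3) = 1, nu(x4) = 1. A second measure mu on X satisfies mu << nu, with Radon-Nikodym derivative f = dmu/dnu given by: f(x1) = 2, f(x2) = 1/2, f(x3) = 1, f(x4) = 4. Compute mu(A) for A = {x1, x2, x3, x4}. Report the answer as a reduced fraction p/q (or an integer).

By the defining property of the Radon-Nikodym derivative, for every measurable set A,
  mu(A) = integral_A f dnu.
Since nu is a discrete measure concentrated on the atoms of X, the integral over A reduces to the sum
  mu(A) = sum_{x in A} f(x) * nu({x}).
Computing each term:
  x1: f(x1) * nu(x1) = 2 * 5/3 = 10/3.
  x2: f(x2) * nu(x2) = 1/2 * 3 = 3/2.
  x3: f(x3) * nu(x3) = 1 * 1 = 1.
  x4: f(x4) * nu(x4) = 4 * 1 = 4.
Summing: mu(A) = 10/3 + 3/2 + 1 + 4 = 59/6.

59/6


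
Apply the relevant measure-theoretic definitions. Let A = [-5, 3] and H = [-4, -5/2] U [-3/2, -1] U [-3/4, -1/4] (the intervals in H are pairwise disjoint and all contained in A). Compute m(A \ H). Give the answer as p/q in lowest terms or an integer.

The ambient interval has length m(A) = 3 - (-5) = 8.
Since the holes are disjoint and sit inside A, by finite additivity
  m(H) = sum_i (b_i - a_i), and m(A \ H) = m(A) - m(H).
Computing the hole measures:
  m(H_1) = -5/2 - (-4) = 3/2.
  m(H_2) = -1 - (-3/2) = 1/2.
  m(H_3) = -1/4 - (-3/4) = 1/2.
Summed: m(H) = 3/2 + 1/2 + 1/2 = 5/2.
So m(A \ H) = 8 - 5/2 = 11/2.

11/2


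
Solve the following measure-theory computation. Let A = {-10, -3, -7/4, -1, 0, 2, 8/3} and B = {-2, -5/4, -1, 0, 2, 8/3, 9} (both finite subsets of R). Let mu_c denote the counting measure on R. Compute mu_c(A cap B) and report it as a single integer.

Counting measure on a finite set equals cardinality. mu_c(A cap B) = |A cap B| (elements appearing in both).
Enumerating the elements of A that also lie in B gives 4 element(s).
So mu_c(A cap B) = 4.

4


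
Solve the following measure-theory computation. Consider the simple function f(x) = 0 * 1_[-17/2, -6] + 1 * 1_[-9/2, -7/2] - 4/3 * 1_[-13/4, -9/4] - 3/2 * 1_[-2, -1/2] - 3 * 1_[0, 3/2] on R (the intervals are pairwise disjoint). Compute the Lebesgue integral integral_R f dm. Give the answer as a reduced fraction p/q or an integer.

For a simple function f = sum_i c_i * 1_{A_i} with disjoint A_i,
  integral f dm = sum_i c_i * m(A_i).
Lengths of the A_i:
  m(A_1) = -6 - (-17/2) = 5/2.
  m(A_2) = -7/2 - (-9/2) = 1.
  m(A_3) = -9/4 - (-13/4) = 1.
  m(A_4) = -1/2 - (-2) = 3/2.
  m(A_5) = 3/2 - 0 = 3/2.
Contributions c_i * m(A_i):
  (0) * (5/2) = 0.
  (1) * (1) = 1.
  (-4/3) * (1) = -4/3.
  (-3/2) * (3/2) = -9/4.
  (-3) * (3/2) = -9/2.
Total: 0 + 1 - 4/3 - 9/4 - 9/2 = -85/12.

-85/12


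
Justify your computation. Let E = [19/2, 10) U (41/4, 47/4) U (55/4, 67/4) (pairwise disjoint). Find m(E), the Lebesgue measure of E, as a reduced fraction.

For pairwise disjoint intervals, m(union_i I_i) = sum_i m(I_i),
and m is invariant under swapping open/closed endpoints (single points have measure 0).
So m(E) = sum_i (b_i - a_i).
  I_1 has length 10 - 19/2 = 1/2.
  I_2 has length 47/4 - 41/4 = 3/2.
  I_3 has length 67/4 - 55/4 = 3.
Summing:
  m(E) = 1/2 + 3/2 + 3 = 5.

5


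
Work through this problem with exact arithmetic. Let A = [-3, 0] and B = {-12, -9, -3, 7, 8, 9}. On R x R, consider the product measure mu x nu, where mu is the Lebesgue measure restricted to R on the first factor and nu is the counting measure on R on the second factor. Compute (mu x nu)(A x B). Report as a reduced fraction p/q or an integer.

For a measurable rectangle A x B, the product measure satisfies
  (mu x nu)(A x B) = mu(A) * nu(B).
  mu(A) = 3.
  nu(B) = 6.
  (mu x nu)(A x B) = 3 * 6 = 18.

18


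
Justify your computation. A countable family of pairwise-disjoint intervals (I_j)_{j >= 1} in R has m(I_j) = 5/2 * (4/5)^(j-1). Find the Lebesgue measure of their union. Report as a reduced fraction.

By countable additivity of the Lebesgue measure on pairwise disjoint measurable sets,
  m(union_{j >= 1} I_j) = sum_{j >= 1} m(I_j) = sum_{j >= 1} a * r^(j-1),
  with a = 5/2 and r = 4/5.
Since 0 < r = 4/5 < 1, the geometric series converges:
  sum_{j >= 1} a * r^(j-1) = a / (1 - r).
  = 5/2 / (1 - 4/5)
  = 5/2 / (1/5)
  = 25/2.

25/2


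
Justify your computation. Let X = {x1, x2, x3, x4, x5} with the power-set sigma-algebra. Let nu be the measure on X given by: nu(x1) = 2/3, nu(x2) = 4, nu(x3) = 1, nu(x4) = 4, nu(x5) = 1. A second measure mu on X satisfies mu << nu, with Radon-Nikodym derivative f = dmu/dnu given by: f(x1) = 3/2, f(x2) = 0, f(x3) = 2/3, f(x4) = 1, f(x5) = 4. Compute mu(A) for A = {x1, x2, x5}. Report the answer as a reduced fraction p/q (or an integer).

By the defining property of the Radon-Nikodym derivative, for every measurable set A,
  mu(A) = integral_A f dnu.
Since nu is a discrete measure concentrated on the atoms of X, the integral over A reduces to the sum
  mu(A) = sum_{x in A} f(x) * nu({x}).
Computing each term:
  x1: f(x1) * nu(x1) = 3/2 * 2/3 = 1.
  x2: f(x2) * nu(x2) = 0 * 4 = 0.
  x5: f(x5) * nu(x5) = 4 * 1 = 4.
Summing: mu(A) = 1 + 0 + 4 = 5.

5


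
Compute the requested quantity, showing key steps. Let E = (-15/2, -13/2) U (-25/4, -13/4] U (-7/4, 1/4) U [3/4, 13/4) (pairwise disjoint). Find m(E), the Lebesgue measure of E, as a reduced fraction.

For pairwise disjoint intervals, m(union_i I_i) = sum_i m(I_i),
and m is invariant under swapping open/closed endpoints (single points have measure 0).
So m(E) = sum_i (b_i - a_i).
  I_1 has length -13/2 - (-15/2) = 1.
  I_2 has length -13/4 - (-25/4) = 3.
  I_3 has length 1/4 - (-7/4) = 2.
  I_4 has length 13/4 - 3/4 = 5/2.
Summing:
  m(E) = 1 + 3 + 2 + 5/2 = 17/2.

17/2


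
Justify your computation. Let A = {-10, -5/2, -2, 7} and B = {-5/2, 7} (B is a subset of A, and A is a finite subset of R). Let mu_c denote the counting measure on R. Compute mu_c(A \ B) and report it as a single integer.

Counting measure assigns mu_c(E) = |E| (number of elements) when E is finite. For B subset A, A \ B is the set of elements of A not in B, so |A \ B| = |A| - |B|.
|A| = 4, |B| = 2, so mu_c(A \ B) = 4 - 2 = 2.

2


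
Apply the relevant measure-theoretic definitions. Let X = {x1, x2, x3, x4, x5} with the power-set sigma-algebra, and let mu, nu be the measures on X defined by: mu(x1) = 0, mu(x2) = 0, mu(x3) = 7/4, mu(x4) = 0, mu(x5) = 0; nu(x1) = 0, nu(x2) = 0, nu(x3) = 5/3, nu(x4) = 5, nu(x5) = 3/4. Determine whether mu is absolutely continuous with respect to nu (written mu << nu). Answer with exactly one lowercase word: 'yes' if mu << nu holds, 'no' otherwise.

mu << nu means: every nu-null measurable set is also mu-null; equivalently, for every atom x, if nu({x}) = 0 then mu({x}) = 0.
Checking each atom:
  x1: nu = 0, mu = 0 -> consistent with mu << nu.
  x2: nu = 0, mu = 0 -> consistent with mu << nu.
  x3: nu = 5/3 > 0 -> no constraint.
  x4: nu = 5 > 0 -> no constraint.
  x5: nu = 3/4 > 0 -> no constraint.
No atom violates the condition. Therefore mu << nu.

yes


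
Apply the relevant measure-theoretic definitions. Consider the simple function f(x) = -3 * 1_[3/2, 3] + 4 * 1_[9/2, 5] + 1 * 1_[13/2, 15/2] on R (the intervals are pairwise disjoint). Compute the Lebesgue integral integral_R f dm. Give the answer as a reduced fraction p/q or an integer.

For a simple function f = sum_i c_i * 1_{A_i} with disjoint A_i,
  integral f dm = sum_i c_i * m(A_i).
Lengths of the A_i:
  m(A_1) = 3 - 3/2 = 3/2.
  m(A_2) = 5 - 9/2 = 1/2.
  m(A_3) = 15/2 - 13/2 = 1.
Contributions c_i * m(A_i):
  (-3) * (3/2) = -9/2.
  (4) * (1/2) = 2.
  (1) * (1) = 1.
Total: -9/2 + 2 + 1 = -3/2.

-3/2


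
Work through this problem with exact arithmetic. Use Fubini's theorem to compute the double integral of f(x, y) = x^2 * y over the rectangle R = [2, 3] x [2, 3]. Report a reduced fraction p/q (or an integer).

f(x, y) is a tensor product of a function of x and a function of y, and both factors are bounded continuous (hence Lebesgue integrable) on the rectangle, so Fubini's theorem applies:
  integral_R f d(m x m) = (integral_a1^b1 x^2 dx) * (integral_a2^b2 y dy).
Inner integral in x: integral_{2}^{3} x^2 dx = (3^3 - 2^3)/3
  = 19/3.
Inner integral in y: integral_{2}^{3} y dy = (3^2 - 2^2)/2
  = 5/2.
Product: (19/3) * (5/2) = 95/6.

95/6


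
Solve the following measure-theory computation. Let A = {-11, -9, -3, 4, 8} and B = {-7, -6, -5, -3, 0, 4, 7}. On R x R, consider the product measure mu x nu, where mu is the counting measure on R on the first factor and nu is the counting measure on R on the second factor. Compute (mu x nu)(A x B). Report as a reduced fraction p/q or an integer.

For a measurable rectangle A x B, the product measure satisfies
  (mu x nu)(A x B) = mu(A) * nu(B).
  mu(A) = 5.
  nu(B) = 7.
  (mu x nu)(A x B) = 5 * 7 = 35.

35


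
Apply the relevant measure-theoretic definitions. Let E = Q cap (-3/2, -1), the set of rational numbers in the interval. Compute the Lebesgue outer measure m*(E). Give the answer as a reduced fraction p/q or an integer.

E = Q cap (-3/2, -1) is a subset of Q, which is countable. Enumerate Q = {q_1, q_2, ...}; for any eps > 0, cover q_k by the open interval (q_k - eps/2^(k+1), q_k + eps/2^(k+1)), of length eps/2^k. The total cover length is sum_{k>=1} eps/2^k = eps. Hence m*(E) <= m*(Q) <= eps for every eps > 0, and since outer measure is non-negative, m*(E) = 0.

0


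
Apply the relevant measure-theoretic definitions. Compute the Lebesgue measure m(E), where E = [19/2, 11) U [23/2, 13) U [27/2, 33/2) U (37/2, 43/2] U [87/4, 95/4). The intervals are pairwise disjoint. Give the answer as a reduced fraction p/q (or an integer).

For pairwise disjoint intervals, m(union_i I_i) = sum_i m(I_i),
and m is invariant under swapping open/closed endpoints (single points have measure 0).
So m(E) = sum_i (b_i - a_i).
  I_1 has length 11 - 19/2 = 3/2.
  I_2 has length 13 - 23/2 = 3/2.
  I_3 has length 33/2 - 27/2 = 3.
  I_4 has length 43/2 - 37/2 = 3.
  I_5 has length 95/4 - 87/4 = 2.
Summing:
  m(E) = 3/2 + 3/2 + 3 + 3 + 2 = 11.

11


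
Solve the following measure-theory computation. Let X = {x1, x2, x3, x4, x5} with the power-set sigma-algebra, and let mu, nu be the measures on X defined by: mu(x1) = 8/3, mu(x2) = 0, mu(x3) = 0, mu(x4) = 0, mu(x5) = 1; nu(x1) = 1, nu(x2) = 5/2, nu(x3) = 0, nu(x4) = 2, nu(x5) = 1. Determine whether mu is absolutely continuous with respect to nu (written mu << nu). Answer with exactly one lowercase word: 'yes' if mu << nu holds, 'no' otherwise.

mu << nu means: every nu-null measurable set is also mu-null; equivalently, for every atom x, if nu({x}) = 0 then mu({x}) = 0.
Checking each atom:
  x1: nu = 1 > 0 -> no constraint.
  x2: nu = 5/2 > 0 -> no constraint.
  x3: nu = 0, mu = 0 -> consistent with mu << nu.
  x4: nu = 2 > 0 -> no constraint.
  x5: nu = 1 > 0 -> no constraint.
No atom violates the condition. Therefore mu << nu.

yes


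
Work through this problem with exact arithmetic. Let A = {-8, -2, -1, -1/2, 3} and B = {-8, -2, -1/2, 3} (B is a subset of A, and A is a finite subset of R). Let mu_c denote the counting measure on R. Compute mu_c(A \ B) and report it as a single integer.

Counting measure assigns mu_c(E) = |E| (number of elements) when E is finite. For B subset A, A \ B is the set of elements of A not in B, so |A \ B| = |A| - |B|.
|A| = 5, |B| = 4, so mu_c(A \ B) = 5 - 4 = 1.

1


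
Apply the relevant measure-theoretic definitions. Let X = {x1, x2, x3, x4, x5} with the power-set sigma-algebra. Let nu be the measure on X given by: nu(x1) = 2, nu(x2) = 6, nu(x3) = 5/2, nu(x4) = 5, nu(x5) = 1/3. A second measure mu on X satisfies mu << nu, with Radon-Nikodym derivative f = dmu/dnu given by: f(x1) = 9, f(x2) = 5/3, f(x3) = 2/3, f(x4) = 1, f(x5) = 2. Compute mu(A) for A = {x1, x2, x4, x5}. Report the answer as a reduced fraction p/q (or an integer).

By the defining property of the Radon-Nikodym derivative, for every measurable set A,
  mu(A) = integral_A f dnu.
Since nu is a discrete measure concentrated on the atoms of X, the integral over A reduces to the sum
  mu(A) = sum_{x in A} f(x) * nu({x}).
Computing each term:
  x1: f(x1) * nu(x1) = 9 * 2 = 18.
  x2: f(x2) * nu(x2) = 5/3 * 6 = 10.
  x4: f(x4) * nu(x4) = 1 * 5 = 5.
  x5: f(x5) * nu(x5) = 2 * 1/3 = 2/3.
Summing: mu(A) = 18 + 10 + 5 + 2/3 = 101/3.

101/3


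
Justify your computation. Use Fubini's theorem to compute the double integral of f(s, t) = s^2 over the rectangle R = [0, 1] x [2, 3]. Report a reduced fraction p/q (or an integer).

f(s, t) is a tensor product of a function of s and a function of t, and both factors are bounded continuous (hence Lebesgue integrable) on the rectangle, so Fubini's theorem applies:
  integral_R f d(m x m) = (integral_a1^b1 s^2 ds) * (integral_a2^b2 1 dt).
Inner integral in s: integral_{0}^{1} s^2 ds = (1^3 - 0^3)/3
  = 1/3.
Inner integral in t: integral_{2}^{3} 1 dt = (3^1 - 2^1)/1
  = 1.
Product: (1/3) * (1) = 1/3.

1/3


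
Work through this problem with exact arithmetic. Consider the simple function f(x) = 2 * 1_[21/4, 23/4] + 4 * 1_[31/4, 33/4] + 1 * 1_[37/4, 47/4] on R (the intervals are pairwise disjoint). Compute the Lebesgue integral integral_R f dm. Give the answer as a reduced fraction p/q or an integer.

For a simple function f = sum_i c_i * 1_{A_i} with disjoint A_i,
  integral f dm = sum_i c_i * m(A_i).
Lengths of the A_i:
  m(A_1) = 23/4 - 21/4 = 1/2.
  m(A_2) = 33/4 - 31/4 = 1/2.
  m(A_3) = 47/4 - 37/4 = 5/2.
Contributions c_i * m(A_i):
  (2) * (1/2) = 1.
  (4) * (1/2) = 2.
  (1) * (5/2) = 5/2.
Total: 1 + 2 + 5/2 = 11/2.

11/2


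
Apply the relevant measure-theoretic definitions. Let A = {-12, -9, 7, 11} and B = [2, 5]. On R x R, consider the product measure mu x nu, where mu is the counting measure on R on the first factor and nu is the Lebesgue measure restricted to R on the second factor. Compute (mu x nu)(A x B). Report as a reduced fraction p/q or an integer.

For a measurable rectangle A x B, the product measure satisfies
  (mu x nu)(A x B) = mu(A) * nu(B).
  mu(A) = 4.
  nu(B) = 3.
  (mu x nu)(A x B) = 4 * 3 = 12.

12


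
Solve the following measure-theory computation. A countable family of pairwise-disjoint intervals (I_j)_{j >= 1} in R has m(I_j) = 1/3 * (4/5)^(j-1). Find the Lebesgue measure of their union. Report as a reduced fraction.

By countable additivity of the Lebesgue measure on pairwise disjoint measurable sets,
  m(union_{j >= 1} I_j) = sum_{j >= 1} m(I_j) = sum_{j >= 1} a * r^(j-1),
  with a = 1/3 and r = 4/5.
Since 0 < r = 4/5 < 1, the geometric series converges:
  sum_{j >= 1} a * r^(j-1) = a / (1 - r).
  = 1/3 / (1 - 4/5)
  = 1/3 / (1/5)
  = 5/3.

5/3


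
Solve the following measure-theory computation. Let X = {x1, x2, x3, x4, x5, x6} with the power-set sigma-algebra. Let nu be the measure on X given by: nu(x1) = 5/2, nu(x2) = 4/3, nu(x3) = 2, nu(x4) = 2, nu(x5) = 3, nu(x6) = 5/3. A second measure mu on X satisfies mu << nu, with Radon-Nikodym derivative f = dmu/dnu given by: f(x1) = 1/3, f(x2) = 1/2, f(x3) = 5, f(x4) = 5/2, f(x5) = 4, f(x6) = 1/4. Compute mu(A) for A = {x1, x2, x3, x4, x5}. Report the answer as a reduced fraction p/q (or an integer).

By the defining property of the Radon-Nikodym derivative, for every measurable set A,
  mu(A) = integral_A f dnu.
Since nu is a discrete measure concentrated on the atoms of X, the integral over A reduces to the sum
  mu(A) = sum_{x in A} f(x) * nu({x}).
Computing each term:
  x1: f(x1) * nu(x1) = 1/3 * 5/2 = 5/6.
  x2: f(x2) * nu(x2) = 1/2 * 4/3 = 2/3.
  x3: f(x3) * nu(x3) = 5 * 2 = 10.
  x4: f(x4) * nu(x4) = 5/2 * 2 = 5.
  x5: f(x5) * nu(x5) = 4 * 3 = 12.
Summing: mu(A) = 5/6 + 2/3 + 10 + 5 + 12 = 57/2.

57/2


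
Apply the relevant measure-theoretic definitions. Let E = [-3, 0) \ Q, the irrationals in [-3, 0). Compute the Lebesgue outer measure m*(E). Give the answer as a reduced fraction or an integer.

The interval I = [-3, 0) has m(I) = 0 - (-3) = 3 (endpoints are measure-zero, so open/closed/half-open agree). Write I = (I cap Q) u (I \ Q). The rationals in I are countable, so m*(I cap Q) = 0 (cover each rational by intervals whose total length is arbitrarily small). By countable subadditivity m*(I) <= m*(I cap Q) + m*(I \ Q), hence m*(I \ Q) >= m(I) = 3. The reverse inequality m*(I \ Q) <= m*(I) = 3 is trivial since (I \ Q) is a subset of I. Therefore m*(I \ Q) = 3.

3


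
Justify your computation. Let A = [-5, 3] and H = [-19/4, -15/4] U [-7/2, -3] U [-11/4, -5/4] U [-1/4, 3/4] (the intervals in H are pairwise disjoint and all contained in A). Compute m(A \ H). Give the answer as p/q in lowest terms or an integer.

The ambient interval has length m(A) = 3 - (-5) = 8.
Since the holes are disjoint and sit inside A, by finite additivity
  m(H) = sum_i (b_i - a_i), and m(A \ H) = m(A) - m(H).
Computing the hole measures:
  m(H_1) = -15/4 - (-19/4) = 1.
  m(H_2) = -3 - (-7/2) = 1/2.
  m(H_3) = -5/4 - (-11/4) = 3/2.
  m(H_4) = 3/4 - (-1/4) = 1.
Summed: m(H) = 1 + 1/2 + 3/2 + 1 = 4.
So m(A \ H) = 8 - 4 = 4.

4


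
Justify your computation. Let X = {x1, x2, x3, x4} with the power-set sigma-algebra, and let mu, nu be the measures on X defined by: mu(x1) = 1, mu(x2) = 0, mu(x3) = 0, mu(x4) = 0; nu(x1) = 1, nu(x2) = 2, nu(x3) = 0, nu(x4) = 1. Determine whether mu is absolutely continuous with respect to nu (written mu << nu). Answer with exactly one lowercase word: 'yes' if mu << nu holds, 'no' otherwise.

mu << nu means: every nu-null measurable set is also mu-null; equivalently, for every atom x, if nu({x}) = 0 then mu({x}) = 0.
Checking each atom:
  x1: nu = 1 > 0 -> no constraint.
  x2: nu = 2 > 0 -> no constraint.
  x3: nu = 0, mu = 0 -> consistent with mu << nu.
  x4: nu = 1 > 0 -> no constraint.
No atom violates the condition. Therefore mu << nu.

yes


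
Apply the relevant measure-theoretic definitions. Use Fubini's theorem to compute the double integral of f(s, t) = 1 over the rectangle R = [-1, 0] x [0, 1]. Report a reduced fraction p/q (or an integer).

f(s, t) is a tensor product of a function of s and a function of t, and both factors are bounded continuous (hence Lebesgue integrable) on the rectangle, so Fubini's theorem applies:
  integral_R f d(m x m) = (integral_a1^b1 1 ds) * (integral_a2^b2 1 dt).
Inner integral in s: integral_{-1}^{0} 1 ds = (0^1 - (-1)^1)/1
  = 1.
Inner integral in t: integral_{0}^{1} 1 dt = (1^1 - 0^1)/1
  = 1.
Product: (1) * (1) = 1.

1


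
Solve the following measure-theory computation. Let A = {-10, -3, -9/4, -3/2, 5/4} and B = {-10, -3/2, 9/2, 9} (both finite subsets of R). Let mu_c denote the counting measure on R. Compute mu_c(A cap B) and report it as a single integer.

Counting measure on a finite set equals cardinality. mu_c(A cap B) = |A cap B| (elements appearing in both).
Enumerating the elements of A that also lie in B gives 2 element(s).
So mu_c(A cap B) = 2.

2


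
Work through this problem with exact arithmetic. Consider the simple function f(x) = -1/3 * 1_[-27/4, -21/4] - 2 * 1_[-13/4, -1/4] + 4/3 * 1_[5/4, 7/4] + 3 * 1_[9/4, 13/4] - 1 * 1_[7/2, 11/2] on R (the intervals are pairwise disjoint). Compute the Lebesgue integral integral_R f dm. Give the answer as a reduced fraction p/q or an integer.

For a simple function f = sum_i c_i * 1_{A_i} with disjoint A_i,
  integral f dm = sum_i c_i * m(A_i).
Lengths of the A_i:
  m(A_1) = -21/4 - (-27/4) = 3/2.
  m(A_2) = -1/4 - (-13/4) = 3.
  m(A_3) = 7/4 - 5/4 = 1/2.
  m(A_4) = 13/4 - 9/4 = 1.
  m(A_5) = 11/2 - 7/2 = 2.
Contributions c_i * m(A_i):
  (-1/3) * (3/2) = -1/2.
  (-2) * (3) = -6.
  (4/3) * (1/2) = 2/3.
  (3) * (1) = 3.
  (-1) * (2) = -2.
Total: -1/2 - 6 + 2/3 + 3 - 2 = -29/6.

-29/6


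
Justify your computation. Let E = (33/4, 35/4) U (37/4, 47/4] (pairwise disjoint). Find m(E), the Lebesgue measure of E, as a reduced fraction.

For pairwise disjoint intervals, m(union_i I_i) = sum_i m(I_i),
and m is invariant under swapping open/closed endpoints (single points have measure 0).
So m(E) = sum_i (b_i - a_i).
  I_1 has length 35/4 - 33/4 = 1/2.
  I_2 has length 47/4 - 37/4 = 5/2.
Summing:
  m(E) = 1/2 + 5/2 = 3.

3


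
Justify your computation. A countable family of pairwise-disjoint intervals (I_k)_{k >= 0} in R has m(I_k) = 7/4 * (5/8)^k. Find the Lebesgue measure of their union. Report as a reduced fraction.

By countable additivity of the Lebesgue measure on pairwise disjoint measurable sets,
  m(union_{k >= 0} I_k) = sum_{k >= 0} m(I_k) = sum_{k >= 0} a * r^k,
  with a = 7/4 and r = 5/8.
Since 0 < r = 5/8 < 1, the geometric series converges:
  sum_{k >= 0} a * r^k = a / (1 - r).
  = 7/4 / (1 - 5/8)
  = 7/4 / (3/8)
  = 14/3.

14/3


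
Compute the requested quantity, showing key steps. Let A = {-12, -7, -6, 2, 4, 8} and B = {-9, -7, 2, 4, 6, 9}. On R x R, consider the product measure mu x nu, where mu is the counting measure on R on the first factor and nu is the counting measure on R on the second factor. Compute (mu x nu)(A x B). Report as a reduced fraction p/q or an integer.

For a measurable rectangle A x B, the product measure satisfies
  (mu x nu)(A x B) = mu(A) * nu(B).
  mu(A) = 6.
  nu(B) = 6.
  (mu x nu)(A x B) = 6 * 6 = 36.

36


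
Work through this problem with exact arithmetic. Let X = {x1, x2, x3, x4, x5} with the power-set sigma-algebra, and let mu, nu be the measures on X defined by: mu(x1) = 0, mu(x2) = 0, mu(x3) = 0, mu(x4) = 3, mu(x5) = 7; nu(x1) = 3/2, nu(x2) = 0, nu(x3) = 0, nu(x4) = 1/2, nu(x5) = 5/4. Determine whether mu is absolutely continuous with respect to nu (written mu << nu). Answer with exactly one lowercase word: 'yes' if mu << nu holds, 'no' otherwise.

mu << nu means: every nu-null measurable set is also mu-null; equivalently, for every atom x, if nu({x}) = 0 then mu({x}) = 0.
Checking each atom:
  x1: nu = 3/2 > 0 -> no constraint.
  x2: nu = 0, mu = 0 -> consistent with mu << nu.
  x3: nu = 0, mu = 0 -> consistent with mu << nu.
  x4: nu = 1/2 > 0 -> no constraint.
  x5: nu = 5/4 > 0 -> no constraint.
No atom violates the condition. Therefore mu << nu.

yes


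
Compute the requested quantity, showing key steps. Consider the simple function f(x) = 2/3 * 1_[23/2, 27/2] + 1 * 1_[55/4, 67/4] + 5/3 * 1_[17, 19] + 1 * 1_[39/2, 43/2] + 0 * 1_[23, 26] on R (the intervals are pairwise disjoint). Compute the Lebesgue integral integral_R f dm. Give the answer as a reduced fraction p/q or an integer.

For a simple function f = sum_i c_i * 1_{A_i} with disjoint A_i,
  integral f dm = sum_i c_i * m(A_i).
Lengths of the A_i:
  m(A_1) = 27/2 - 23/2 = 2.
  m(A_2) = 67/4 - 55/4 = 3.
  m(A_3) = 19 - 17 = 2.
  m(A_4) = 43/2 - 39/2 = 2.
  m(A_5) = 26 - 23 = 3.
Contributions c_i * m(A_i):
  (2/3) * (2) = 4/3.
  (1) * (3) = 3.
  (5/3) * (2) = 10/3.
  (1) * (2) = 2.
  (0) * (3) = 0.
Total: 4/3 + 3 + 10/3 + 2 + 0 = 29/3.

29/3


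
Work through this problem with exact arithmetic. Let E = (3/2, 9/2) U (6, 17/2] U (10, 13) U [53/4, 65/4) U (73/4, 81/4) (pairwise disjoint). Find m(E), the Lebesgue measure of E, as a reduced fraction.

For pairwise disjoint intervals, m(union_i I_i) = sum_i m(I_i),
and m is invariant under swapping open/closed endpoints (single points have measure 0).
So m(E) = sum_i (b_i - a_i).
  I_1 has length 9/2 - 3/2 = 3.
  I_2 has length 17/2 - 6 = 5/2.
  I_3 has length 13 - 10 = 3.
  I_4 has length 65/4 - 53/4 = 3.
  I_5 has length 81/4 - 73/4 = 2.
Summing:
  m(E) = 3 + 5/2 + 3 + 3 + 2 = 27/2.

27/2


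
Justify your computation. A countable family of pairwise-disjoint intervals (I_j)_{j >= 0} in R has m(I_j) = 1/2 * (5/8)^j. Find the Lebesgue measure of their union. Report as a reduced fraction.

By countable additivity of the Lebesgue measure on pairwise disjoint measurable sets,
  m(union_{j >= 0} I_j) = sum_{j >= 0} m(I_j) = sum_{j >= 0} a * r^j,
  with a = 1/2 and r = 5/8.
Since 0 < r = 5/8 < 1, the geometric series converges:
  sum_{j >= 0} a * r^j = a / (1 - r).
  = 1/2 / (1 - 5/8)
  = 1/2 / (3/8)
  = 4/3.

4/3


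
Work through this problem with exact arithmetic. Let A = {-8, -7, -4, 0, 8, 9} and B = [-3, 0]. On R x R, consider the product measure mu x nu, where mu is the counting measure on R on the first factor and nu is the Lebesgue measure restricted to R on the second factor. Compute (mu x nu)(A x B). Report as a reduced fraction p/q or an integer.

For a measurable rectangle A x B, the product measure satisfies
  (mu x nu)(A x B) = mu(A) * nu(B).
  mu(A) = 6.
  nu(B) = 3.
  (mu x nu)(A x B) = 6 * 3 = 18.

18


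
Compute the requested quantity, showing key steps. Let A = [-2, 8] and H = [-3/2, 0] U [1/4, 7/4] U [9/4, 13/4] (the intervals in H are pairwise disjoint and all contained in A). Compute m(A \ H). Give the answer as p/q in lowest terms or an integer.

The ambient interval has length m(A) = 8 - (-2) = 10.
Since the holes are disjoint and sit inside A, by finite additivity
  m(H) = sum_i (b_i - a_i), and m(A \ H) = m(A) - m(H).
Computing the hole measures:
  m(H_1) = 0 - (-3/2) = 3/2.
  m(H_2) = 7/4 - 1/4 = 3/2.
  m(H_3) = 13/4 - 9/4 = 1.
Summed: m(H) = 3/2 + 3/2 + 1 = 4.
So m(A \ H) = 10 - 4 = 6.

6


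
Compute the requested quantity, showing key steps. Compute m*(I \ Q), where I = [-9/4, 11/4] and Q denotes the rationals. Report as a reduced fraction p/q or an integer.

The interval I = [-9/4, 11/4] has m(I) = 11/4 - (-9/4) = 5 (endpoints are measure-zero, so open/closed/half-open agree). Write I = (I cap Q) u (I \ Q). The rationals in I are countable, so m*(I cap Q) = 0 (cover each rational by intervals whose total length is arbitrarily small). By countable subadditivity m*(I) <= m*(I cap Q) + m*(I \ Q), hence m*(I \ Q) >= m(I) = 5. The reverse inequality m*(I \ Q) <= m*(I) = 5 is trivial since (I \ Q) is a subset of I. Therefore m*(I \ Q) = 5.

5


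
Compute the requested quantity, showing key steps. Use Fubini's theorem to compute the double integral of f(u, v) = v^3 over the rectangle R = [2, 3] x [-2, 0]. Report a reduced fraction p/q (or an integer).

f(u, v) is a tensor product of a function of u and a function of v, and both factors are bounded continuous (hence Lebesgue integrable) on the rectangle, so Fubini's theorem applies:
  integral_R f d(m x m) = (integral_a1^b1 1 du) * (integral_a2^b2 v^3 dv).
Inner integral in u: integral_{2}^{3} 1 du = (3^1 - 2^1)/1
  = 1.
Inner integral in v: integral_{-2}^{0} v^3 dv = (0^4 - (-2)^4)/4
  = -4.
Product: (1) * (-4) = -4.

-4


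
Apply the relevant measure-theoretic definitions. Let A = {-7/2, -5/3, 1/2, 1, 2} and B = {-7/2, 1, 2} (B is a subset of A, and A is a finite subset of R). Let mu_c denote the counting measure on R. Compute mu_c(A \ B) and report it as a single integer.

Counting measure assigns mu_c(E) = |E| (number of elements) when E is finite. For B subset A, A \ B is the set of elements of A not in B, so |A \ B| = |A| - |B|.
|A| = 5, |B| = 3, so mu_c(A \ B) = 5 - 3 = 2.

2


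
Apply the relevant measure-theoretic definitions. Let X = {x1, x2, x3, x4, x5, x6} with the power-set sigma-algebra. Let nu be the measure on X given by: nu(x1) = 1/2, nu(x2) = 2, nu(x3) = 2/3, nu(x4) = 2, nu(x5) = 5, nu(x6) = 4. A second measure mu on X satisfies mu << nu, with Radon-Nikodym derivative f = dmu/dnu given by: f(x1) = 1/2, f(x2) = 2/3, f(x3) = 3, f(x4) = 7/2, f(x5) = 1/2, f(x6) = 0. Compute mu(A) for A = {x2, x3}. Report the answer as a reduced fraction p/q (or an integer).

By the defining property of the Radon-Nikodym derivative, for every measurable set A,
  mu(A) = integral_A f dnu.
Since nu is a discrete measure concentrated on the atoms of X, the integral over A reduces to the sum
  mu(A) = sum_{x in A} f(x) * nu({x}).
Computing each term:
  x2: f(x2) * nu(x2) = 2/3 * 2 = 4/3.
  x3: f(x3) * nu(x3) = 3 * 2/3 = 2.
Summing: mu(A) = 4/3 + 2 = 10/3.

10/3


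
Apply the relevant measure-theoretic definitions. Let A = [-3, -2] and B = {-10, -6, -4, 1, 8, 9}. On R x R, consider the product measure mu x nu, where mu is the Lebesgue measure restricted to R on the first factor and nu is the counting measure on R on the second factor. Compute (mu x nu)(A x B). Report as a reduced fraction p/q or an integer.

For a measurable rectangle A x B, the product measure satisfies
  (mu x nu)(A x B) = mu(A) * nu(B).
  mu(A) = 1.
  nu(B) = 6.
  (mu x nu)(A x B) = 1 * 6 = 6.

6


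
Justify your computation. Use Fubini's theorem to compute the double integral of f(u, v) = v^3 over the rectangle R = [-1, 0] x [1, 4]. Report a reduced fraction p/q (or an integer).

f(u, v) is a tensor product of a function of u and a function of v, and both factors are bounded continuous (hence Lebesgue integrable) on the rectangle, so Fubini's theorem applies:
  integral_R f d(m x m) = (integral_a1^b1 1 du) * (integral_a2^b2 v^3 dv).
Inner integral in u: integral_{-1}^{0} 1 du = (0^1 - (-1)^1)/1
  = 1.
Inner integral in v: integral_{1}^{4} v^3 dv = (4^4 - 1^4)/4
  = 255/4.
Product: (1) * (255/4) = 255/4.

255/4


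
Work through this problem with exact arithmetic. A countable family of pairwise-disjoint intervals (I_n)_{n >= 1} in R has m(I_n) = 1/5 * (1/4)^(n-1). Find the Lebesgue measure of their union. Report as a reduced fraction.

By countable additivity of the Lebesgue measure on pairwise disjoint measurable sets,
  m(union_{n >= 1} I_n) = sum_{n >= 1} m(I_n) = sum_{n >= 1} a * r^(n-1),
  with a = 1/5 and r = 1/4.
Since 0 < r = 1/4 < 1, the geometric series converges:
  sum_{n >= 1} a * r^(n-1) = a / (1 - r).
  = 1/5 / (1 - 1/4)
  = 1/5 / (3/4)
  = 4/15.

4/15


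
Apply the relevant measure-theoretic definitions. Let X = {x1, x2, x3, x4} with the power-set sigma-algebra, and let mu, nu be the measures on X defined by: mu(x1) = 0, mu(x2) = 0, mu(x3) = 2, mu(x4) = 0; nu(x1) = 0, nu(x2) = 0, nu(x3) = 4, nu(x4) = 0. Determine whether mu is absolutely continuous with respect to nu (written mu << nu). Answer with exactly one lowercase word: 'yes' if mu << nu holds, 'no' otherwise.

mu << nu means: every nu-null measurable set is also mu-null; equivalently, for every atom x, if nu({x}) = 0 then mu({x}) = 0.
Checking each atom:
  x1: nu = 0, mu = 0 -> consistent with mu << nu.
  x2: nu = 0, mu = 0 -> consistent with mu << nu.
  x3: nu = 4 > 0 -> no constraint.
  x4: nu = 0, mu = 0 -> consistent with mu << nu.
No atom violates the condition. Therefore mu << nu.

yes


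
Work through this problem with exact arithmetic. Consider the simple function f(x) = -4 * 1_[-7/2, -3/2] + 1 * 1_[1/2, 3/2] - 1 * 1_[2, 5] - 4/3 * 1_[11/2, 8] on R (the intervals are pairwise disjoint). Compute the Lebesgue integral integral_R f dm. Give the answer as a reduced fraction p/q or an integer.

For a simple function f = sum_i c_i * 1_{A_i} with disjoint A_i,
  integral f dm = sum_i c_i * m(A_i).
Lengths of the A_i:
  m(A_1) = -3/2 - (-7/2) = 2.
  m(A_2) = 3/2 - 1/2 = 1.
  m(A_3) = 5 - 2 = 3.
  m(A_4) = 8 - 11/2 = 5/2.
Contributions c_i * m(A_i):
  (-4) * (2) = -8.
  (1) * (1) = 1.
  (-1) * (3) = -3.
  (-4/3) * (5/2) = -10/3.
Total: -8 + 1 - 3 - 10/3 = -40/3.

-40/3


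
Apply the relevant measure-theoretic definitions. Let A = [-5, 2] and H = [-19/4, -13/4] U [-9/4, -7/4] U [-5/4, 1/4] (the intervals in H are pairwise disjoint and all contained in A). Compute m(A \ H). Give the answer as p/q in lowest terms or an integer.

The ambient interval has length m(A) = 2 - (-5) = 7.
Since the holes are disjoint and sit inside A, by finite additivity
  m(H) = sum_i (b_i - a_i), and m(A \ H) = m(A) - m(H).
Computing the hole measures:
  m(H_1) = -13/4 - (-19/4) = 3/2.
  m(H_2) = -7/4 - (-9/4) = 1/2.
  m(H_3) = 1/4 - (-5/4) = 3/2.
Summed: m(H) = 3/2 + 1/2 + 3/2 = 7/2.
So m(A \ H) = 7 - 7/2 = 7/2.

7/2


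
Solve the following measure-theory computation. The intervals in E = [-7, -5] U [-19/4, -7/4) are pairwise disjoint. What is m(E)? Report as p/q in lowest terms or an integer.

For pairwise disjoint intervals, m(union_i I_i) = sum_i m(I_i),
and m is invariant under swapping open/closed endpoints (single points have measure 0).
So m(E) = sum_i (b_i - a_i).
  I_1 has length -5 - (-7) = 2.
  I_2 has length -7/4 - (-19/4) = 3.
Summing:
  m(E) = 2 + 3 = 5.

5


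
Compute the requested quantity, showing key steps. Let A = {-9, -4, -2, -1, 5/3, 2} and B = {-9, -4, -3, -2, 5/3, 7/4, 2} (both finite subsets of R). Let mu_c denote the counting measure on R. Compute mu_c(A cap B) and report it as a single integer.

Counting measure on a finite set equals cardinality. mu_c(A cap B) = |A cap B| (elements appearing in both).
Enumerating the elements of A that also lie in B gives 5 element(s).
So mu_c(A cap B) = 5.

5


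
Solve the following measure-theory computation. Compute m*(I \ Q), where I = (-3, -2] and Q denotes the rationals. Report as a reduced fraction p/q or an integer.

The interval I = (-3, -2] has m(I) = -2 - (-3) = 1 (endpoints are measure-zero, so open/closed/half-open agree). Write I = (I cap Q) u (I \ Q). The rationals in I are countable, so m*(I cap Q) = 0 (cover each rational by intervals whose total length is arbitrarily small). By countable subadditivity m*(I) <= m*(I cap Q) + m*(I \ Q), hence m*(I \ Q) >= m(I) = 1. The reverse inequality m*(I \ Q) <= m*(I) = 1 is trivial since (I \ Q) is a subset of I. Therefore m*(I \ Q) = 1.

1


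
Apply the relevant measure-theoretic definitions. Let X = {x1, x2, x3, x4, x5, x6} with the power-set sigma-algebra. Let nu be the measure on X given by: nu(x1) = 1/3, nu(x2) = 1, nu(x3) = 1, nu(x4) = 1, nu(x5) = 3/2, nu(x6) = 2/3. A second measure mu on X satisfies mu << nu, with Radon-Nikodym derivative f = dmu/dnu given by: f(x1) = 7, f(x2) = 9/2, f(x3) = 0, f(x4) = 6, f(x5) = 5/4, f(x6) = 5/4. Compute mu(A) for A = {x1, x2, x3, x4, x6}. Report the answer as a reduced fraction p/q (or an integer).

By the defining property of the Radon-Nikodym derivative, for every measurable set A,
  mu(A) = integral_A f dnu.
Since nu is a discrete measure concentrated on the atoms of X, the integral over A reduces to the sum
  mu(A) = sum_{x in A} f(x) * nu({x}).
Computing each term:
  x1: f(x1) * nu(x1) = 7 * 1/3 = 7/3.
  x2: f(x2) * nu(x2) = 9/2 * 1 = 9/2.
  x3: f(x3) * nu(x3) = 0 * 1 = 0.
  x4: f(x4) * nu(x4) = 6 * 1 = 6.
  x6: f(x6) * nu(x6) = 5/4 * 2/3 = 5/6.
Summing: mu(A) = 7/3 + 9/2 + 0 + 6 + 5/6 = 41/3.

41/3


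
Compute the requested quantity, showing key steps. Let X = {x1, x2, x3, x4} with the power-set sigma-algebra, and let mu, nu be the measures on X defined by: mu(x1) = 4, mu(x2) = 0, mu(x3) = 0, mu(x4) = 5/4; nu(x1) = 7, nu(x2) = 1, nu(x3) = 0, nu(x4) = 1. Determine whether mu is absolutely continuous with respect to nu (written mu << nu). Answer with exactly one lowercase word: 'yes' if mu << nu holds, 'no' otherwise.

mu << nu means: every nu-null measurable set is also mu-null; equivalently, for every atom x, if nu({x}) = 0 then mu({x}) = 0.
Checking each atom:
  x1: nu = 7 > 0 -> no constraint.
  x2: nu = 1 > 0 -> no constraint.
  x3: nu = 0, mu = 0 -> consistent with mu << nu.
  x4: nu = 1 > 0 -> no constraint.
No atom violates the condition. Therefore mu << nu.

yes


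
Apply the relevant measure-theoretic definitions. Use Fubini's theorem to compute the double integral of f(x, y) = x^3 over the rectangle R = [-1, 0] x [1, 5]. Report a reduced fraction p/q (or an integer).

f(x, y) is a tensor product of a function of x and a function of y, and both factors are bounded continuous (hence Lebesgue integrable) on the rectangle, so Fubini's theorem applies:
  integral_R f d(m x m) = (integral_a1^b1 x^3 dx) * (integral_a2^b2 1 dy).
Inner integral in x: integral_{-1}^{0} x^3 dx = (0^4 - (-1)^4)/4
  = -1/4.
Inner integral in y: integral_{1}^{5} 1 dy = (5^1 - 1^1)/1
  = 4.
Product: (-1/4) * (4) = -1.

-1


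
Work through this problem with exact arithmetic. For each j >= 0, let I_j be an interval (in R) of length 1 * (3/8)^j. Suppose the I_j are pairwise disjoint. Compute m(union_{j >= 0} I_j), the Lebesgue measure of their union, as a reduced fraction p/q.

By countable additivity of the Lebesgue measure on pairwise disjoint measurable sets,
  m(union_{j >= 0} I_j) = sum_{j >= 0} m(I_j) = sum_{j >= 0} a * r^j,
  with a = 1 and r = 3/8.
Since 0 < r = 3/8 < 1, the geometric series converges:
  sum_{j >= 0} a * r^j = a / (1 - r).
  = 1 / (1 - 3/8)
  = 1 / (5/8)
  = 8/5.

8/5


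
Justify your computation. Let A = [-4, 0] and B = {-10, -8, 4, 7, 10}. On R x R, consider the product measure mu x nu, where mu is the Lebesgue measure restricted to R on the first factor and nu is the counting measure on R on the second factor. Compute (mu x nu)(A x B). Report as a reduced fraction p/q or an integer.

For a measurable rectangle A x B, the product measure satisfies
  (mu x nu)(A x B) = mu(A) * nu(B).
  mu(A) = 4.
  nu(B) = 5.
  (mu x nu)(A x B) = 4 * 5 = 20.

20


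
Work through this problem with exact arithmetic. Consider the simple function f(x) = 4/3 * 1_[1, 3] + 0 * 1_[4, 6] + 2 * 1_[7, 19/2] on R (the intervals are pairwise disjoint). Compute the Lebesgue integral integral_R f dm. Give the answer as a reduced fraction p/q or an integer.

For a simple function f = sum_i c_i * 1_{A_i} with disjoint A_i,
  integral f dm = sum_i c_i * m(A_i).
Lengths of the A_i:
  m(A_1) = 3 - 1 = 2.
  m(A_2) = 6 - 4 = 2.
  m(A_3) = 19/2 - 7 = 5/2.
Contributions c_i * m(A_i):
  (4/3) * (2) = 8/3.
  (0) * (2) = 0.
  (2) * (5/2) = 5.
Total: 8/3 + 0 + 5 = 23/3.

23/3


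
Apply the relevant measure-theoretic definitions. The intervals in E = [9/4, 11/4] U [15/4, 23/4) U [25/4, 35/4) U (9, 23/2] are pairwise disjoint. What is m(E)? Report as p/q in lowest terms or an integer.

For pairwise disjoint intervals, m(union_i I_i) = sum_i m(I_i),
and m is invariant under swapping open/closed endpoints (single points have measure 0).
So m(E) = sum_i (b_i - a_i).
  I_1 has length 11/4 - 9/4 = 1/2.
  I_2 has length 23/4 - 15/4 = 2.
  I_3 has length 35/4 - 25/4 = 5/2.
  I_4 has length 23/2 - 9 = 5/2.
Summing:
  m(E) = 1/2 + 2 + 5/2 + 5/2 = 15/2.

15/2


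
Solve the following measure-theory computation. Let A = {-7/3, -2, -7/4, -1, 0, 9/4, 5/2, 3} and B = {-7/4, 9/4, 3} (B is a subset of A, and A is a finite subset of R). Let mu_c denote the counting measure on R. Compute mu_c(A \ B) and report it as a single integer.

Counting measure assigns mu_c(E) = |E| (number of elements) when E is finite. For B subset A, A \ B is the set of elements of A not in B, so |A \ B| = |A| - |B|.
|A| = 8, |B| = 3, so mu_c(A \ B) = 8 - 3 = 5.

5
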